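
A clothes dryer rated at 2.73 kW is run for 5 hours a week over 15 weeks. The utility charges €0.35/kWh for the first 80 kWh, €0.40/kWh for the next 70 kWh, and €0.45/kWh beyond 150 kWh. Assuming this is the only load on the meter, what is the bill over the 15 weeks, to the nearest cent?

Runtime = 5 h/week × 15 weeks = 75 h
Energy = 2.73 kW × 75 h = 204.75 kWh
Tier 1 (0–80 kWh): 80 × €0.35 = €28
Tier 2 (80–150 kWh): 70 × €0.40 = €28
Above 150 kWh: 54.75 × €0.45 = €24.6375
Bill = €80.64

€80.64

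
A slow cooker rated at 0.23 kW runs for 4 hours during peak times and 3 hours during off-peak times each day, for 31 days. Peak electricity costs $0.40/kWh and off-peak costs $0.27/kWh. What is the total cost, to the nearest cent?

$17.18

Peak energy = 0.23 kW × 4 h × 31 = 28.52 kWh
Off-peak energy = 0.23 kW × 3 h × 31 = 21.39 kWh
Cost = 28.52 × $0.40 + 21.39 × $0.27 = $11.408 + $5.7753 = $17.18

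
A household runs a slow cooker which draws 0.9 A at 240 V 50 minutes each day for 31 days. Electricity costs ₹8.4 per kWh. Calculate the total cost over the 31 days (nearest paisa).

₹46.87

Power = 0.9 A × 240 V = 216 W = 0.216 kW
Runtime = 50 min × 31 = 1550 min = 25.833333… h
Energy = 0.216 kW × 25.833333… h = 5.58 kWh
Cost = 5.58 kWh × ₹8.4/kWh = ₹46.87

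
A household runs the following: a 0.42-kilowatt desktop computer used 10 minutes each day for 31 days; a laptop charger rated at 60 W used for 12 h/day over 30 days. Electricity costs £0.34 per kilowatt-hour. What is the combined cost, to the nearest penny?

£8.08

desktop computer: Runtime = 10 min × 31 = 310 min = 5.166666… h
desktop computer: 0.42 kW × 5.166666… h = 2.17 kWh
laptop charger: Runtime = 12 h/day × 30 days = 360 h
laptop charger: 0.06 kW × 360 h = 21.6 kWh
Total energy = 23.77 kWh
Cost = 23.77 × £0.34 = £8.08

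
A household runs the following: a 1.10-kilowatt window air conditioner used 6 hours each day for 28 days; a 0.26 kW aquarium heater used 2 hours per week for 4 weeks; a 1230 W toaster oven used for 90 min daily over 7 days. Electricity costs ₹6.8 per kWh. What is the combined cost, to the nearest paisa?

₹1358.61

window air conditioner: Runtime = 6 h/day × 28 days = 168 h
window air conditioner: 1.1 kW × 168 h = 184.8 kWh
aquarium heater: Runtime = 2 h/week × 4 weeks = 8 h
aquarium heater: 0.26 kW × 8 h = 2.08 kWh
toaster oven: Runtime = 90 min × 7 = 630 min = 10.5 h
toaster oven: 1.23 kW × 10.5 h = 12.915 kWh
Total energy = 199.795 kWh
Cost = 199.795 × ₹6.8 = ₹1358.61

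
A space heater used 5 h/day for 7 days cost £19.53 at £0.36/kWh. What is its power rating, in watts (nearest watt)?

1550 W

Energy = £19.53 ÷ £0.36/kWh = 54.25 kWh
Runtime = 5 h/day × 7 days = 35 h
Power = 54.25 kWh ÷ 35 h = 1.55 kW = 1550 W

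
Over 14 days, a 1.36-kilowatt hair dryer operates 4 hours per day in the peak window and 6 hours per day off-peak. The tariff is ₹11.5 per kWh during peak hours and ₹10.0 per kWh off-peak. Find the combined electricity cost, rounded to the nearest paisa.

₹2018.24

Peak energy = 1.36 kW × 4 h × 14 = 76.16 kWh
Off-peak energy = 1.36 kW × 6 h × 14 = 114.24 kWh
Cost = 76.16 × ₹11.5 + 114.24 × ₹10.0 = ₹875.84 + ₹1142.4 = ₹2018.24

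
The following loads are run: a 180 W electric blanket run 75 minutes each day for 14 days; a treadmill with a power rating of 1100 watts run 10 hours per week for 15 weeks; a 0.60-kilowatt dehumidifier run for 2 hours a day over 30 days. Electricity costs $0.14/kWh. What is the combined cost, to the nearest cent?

$28.58

electric blanket: Runtime = 75 min × 14 = 1050 min = 17.5 h
electric blanket: 0.18 kW × 17.5 h = 3.15 kWh
treadmill: Runtime = 10 h/week × 15 weeks = 150 h
treadmill: 1.1 kW × 150 h = 165 kWh
dehumidifier: Runtime = 2 h/day × 30 days = 60 h
dehumidifier: 0.6 kW × 60 h = 36 kWh
Total energy = 204.15 kWh
Cost = 204.15 × $0.14 = $28.58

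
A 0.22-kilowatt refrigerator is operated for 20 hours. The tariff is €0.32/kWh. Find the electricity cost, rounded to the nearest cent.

Energy = 0.22 kW × 20 h = 4.4 kWh
Cost = 4.4 kWh × €0.32/kWh = €1.41

€1.41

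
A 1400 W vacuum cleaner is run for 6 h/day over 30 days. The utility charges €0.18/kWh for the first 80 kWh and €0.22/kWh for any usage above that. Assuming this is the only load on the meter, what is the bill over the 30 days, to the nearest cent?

Runtime = 6 h/day × 30 days = 180 h
Energy = 1.4 kW × 180 h = 252 kWh
Tier 1 (0–80 kWh): 80 × €0.18 = €14.4
Above 80 kWh: 172 × €0.22 = €37.84
Bill = €52.24

€52.24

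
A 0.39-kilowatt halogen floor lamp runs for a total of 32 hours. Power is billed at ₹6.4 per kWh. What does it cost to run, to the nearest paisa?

₹79.87

Energy = 0.39 kW × 32 h = 12.48 kWh
Cost = 12.48 kWh × ₹6.4/kWh = ₹79.87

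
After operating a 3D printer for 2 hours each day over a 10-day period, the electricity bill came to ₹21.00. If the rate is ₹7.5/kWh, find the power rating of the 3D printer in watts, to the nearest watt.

Energy = ₹21.00 ÷ ₹7.5/kWh = 2.8 kWh
Runtime = 2 h/day × 10 days = 20 h
Power = 2.8 kWh ÷ 20 h = 0.14 kW = 140 W

140 W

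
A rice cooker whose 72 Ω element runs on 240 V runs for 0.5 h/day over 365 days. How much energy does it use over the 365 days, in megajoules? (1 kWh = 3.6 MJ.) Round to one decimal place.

Power = V²/R = 240²/72 = 800 W = 0.8 kW
Runtime = 0.5 h/day × 365 days = 182.5 h
Energy = 0.8 kW × 182.5 h = 146 kWh
= 146 × 3.6 MJ = 525.6 MJ

525.6 MJ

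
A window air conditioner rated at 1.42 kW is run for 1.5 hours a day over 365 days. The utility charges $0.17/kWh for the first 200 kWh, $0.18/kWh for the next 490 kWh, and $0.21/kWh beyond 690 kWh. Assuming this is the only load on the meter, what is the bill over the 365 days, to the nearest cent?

$140.56

Runtime = 1.5 h/day × 365 days = 547.5 h
Energy = 1.42 kW × 547.5 h = 777.45 kWh
Tier 1 (0–200 kWh): 200 × $0.17 = $34
Tier 2 (200–690 kWh): 490 × $0.18 = $88.2
Above 690 kWh: 87.45 × $0.21 = $18.3645
Bill = $140.56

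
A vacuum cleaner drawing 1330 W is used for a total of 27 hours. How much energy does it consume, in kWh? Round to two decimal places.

Energy = 1.33 kW × 27 h = 35.91 kWh

35.91 kWh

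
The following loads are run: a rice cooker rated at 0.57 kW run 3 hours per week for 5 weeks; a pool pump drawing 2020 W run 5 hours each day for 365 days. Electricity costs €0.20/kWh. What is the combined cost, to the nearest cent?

rice cooker: Runtime = 3 h/week × 5 weeks = 15 h
rice cooker: 0.57 kW × 15 h = 8.55 kWh
pool pump: Runtime = 5 h/day × 365 days = 1825 h
pool pump: 2.02 kW × 1825 h = 3686.5 kWh
Total energy = 3695.05 kWh
Cost = 3695.05 × €0.20 = €739.01

€739.01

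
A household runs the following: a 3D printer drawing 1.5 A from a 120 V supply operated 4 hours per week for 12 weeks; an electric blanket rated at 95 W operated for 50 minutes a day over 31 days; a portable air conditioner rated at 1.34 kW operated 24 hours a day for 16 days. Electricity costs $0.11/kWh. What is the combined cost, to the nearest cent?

$57.82

3D printer: Power = 1.5 A × 120 V = 180 W = 0.18 kW
3D printer: Runtime = 4 h/week × 12 weeks = 48 h
3D printer: 0.18 kW × 48 h = 8.64 kWh
electric blanket: Runtime = 50 min × 31 = 1550 min = 25.833333… h
electric blanket: 0.095 kW × 25.833333… h = 2.454166… kWh
portable air conditioner: Runtime = 24 h × 16 = 384 h
portable air conditioner: 1.34 kW × 384 h = 514.56 kWh
Total energy = 525.654166… kWh
Cost = 525.654166… × $0.11 = $57.82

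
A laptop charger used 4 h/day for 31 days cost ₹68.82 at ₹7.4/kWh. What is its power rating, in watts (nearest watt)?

Energy = ₹68.82 ÷ ₹7.4/kWh = 9.3 kWh
Runtime = 4 h/day × 31 days = 124 h
Power = 9.3 kWh ÷ 124 h = 0.075 kW = 75 W

75 W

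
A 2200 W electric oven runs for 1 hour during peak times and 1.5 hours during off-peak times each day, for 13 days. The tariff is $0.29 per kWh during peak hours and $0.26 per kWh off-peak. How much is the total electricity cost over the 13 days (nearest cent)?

Peak energy = 2.2 kW × 1 h × 13 = 28.6 kWh
Off-peak energy = 2.2 kW × 1.5 h × 13 = 42.9 kWh
Cost = 28.6 × $0.29 + 42.9 × $0.26 = $8.294 + $11.154 = $19.45

$19.45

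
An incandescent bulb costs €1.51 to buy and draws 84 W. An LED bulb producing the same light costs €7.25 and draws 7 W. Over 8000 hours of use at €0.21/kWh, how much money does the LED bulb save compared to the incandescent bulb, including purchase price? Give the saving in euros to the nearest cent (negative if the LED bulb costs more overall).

incandescent bulb: €1.51 + (84/1000) kW × 8000 h × €0.21 = €1.51 + €141.12 = €142.63
LED bulb: €7.25 + (7/1000) kW × 8000 h × €0.21 = €7.25 + €11.76 = €19.01
Saving = €142.63 − €19.01 = €123.62

€123.62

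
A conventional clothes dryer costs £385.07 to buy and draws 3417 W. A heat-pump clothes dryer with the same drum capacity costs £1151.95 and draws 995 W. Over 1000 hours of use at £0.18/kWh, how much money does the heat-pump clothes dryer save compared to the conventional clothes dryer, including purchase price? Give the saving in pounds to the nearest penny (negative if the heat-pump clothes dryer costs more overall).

-£330.92

conventional clothes dryer: £385.07 + (3417/1000) kW × 1000 h × £0.18 = £385.07 + £615.06 = £1000.13
heat-pump clothes dryer: £1151.95 + (995/1000) kW × 1000 h × £0.18 = £1151.95 + £179.1 = £1331.05
Saving = £1000.13 − £1331.05 = −£330.92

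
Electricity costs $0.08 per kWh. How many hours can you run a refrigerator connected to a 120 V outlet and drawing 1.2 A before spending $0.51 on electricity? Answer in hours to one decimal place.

Power = 1.2 A × 120 V = 144 W = 0.144 kW
Energy available = $0.51 ÷ $0.08/kWh = 6.375 kWh
Hours = 6.375 kWh ÷ 0.144 kW = 44.3 h

44.3 h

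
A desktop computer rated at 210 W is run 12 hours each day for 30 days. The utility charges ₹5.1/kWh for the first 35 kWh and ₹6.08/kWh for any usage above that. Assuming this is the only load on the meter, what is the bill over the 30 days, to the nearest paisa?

₹425.35

Runtime = 12 h/day × 30 days = 360 h
Energy = 0.21 kW × 360 h = 75.6 kWh
Tier 1 (0–35 kWh): 35 × ₹5.1 = ₹178.5
Above 35 kWh: 40.6 × ₹6.08 = ₹246.848
Bill = ₹425.35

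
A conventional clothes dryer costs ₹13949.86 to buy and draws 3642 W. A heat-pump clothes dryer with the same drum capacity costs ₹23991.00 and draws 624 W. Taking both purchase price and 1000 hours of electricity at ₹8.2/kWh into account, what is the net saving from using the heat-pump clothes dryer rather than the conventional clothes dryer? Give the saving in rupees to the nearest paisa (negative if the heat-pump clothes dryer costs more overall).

conventional clothes dryer: ₹13949.86 + (3642/1000) kW × 1000 h × ₹8.2 = ₹13949.86 + ₹29864.4 = ₹43814.26
heat-pump clothes dryer: ₹23991.00 + (624/1000) kW × 1000 h × ₹8.2 = ₹23991.00 + ₹5116.8 = ₹29107.8
Saving = ₹43814.26 − ₹29107.8 = ₹14706.46

₹14706.46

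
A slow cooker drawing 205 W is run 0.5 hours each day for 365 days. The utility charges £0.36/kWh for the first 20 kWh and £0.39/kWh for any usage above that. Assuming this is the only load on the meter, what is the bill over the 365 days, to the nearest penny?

Runtime = 0.5 h/day × 365 days = 182.5 h
Energy = 0.205 kW × 182.5 h = 37.4125 kWh
Tier 1 (0–20 kWh): 20 × £0.36 = £7.2
Above 20 kWh: 17.4125 × £0.39 = £6.790875
Bill = £13.99

£13.99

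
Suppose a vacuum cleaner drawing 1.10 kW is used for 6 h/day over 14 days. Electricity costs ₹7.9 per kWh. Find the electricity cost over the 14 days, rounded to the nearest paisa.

Runtime = 6 h/day × 14 days = 84 h
Energy = 1.1 kW × 84 h = 92.4 kWh
Cost = 92.4 kWh × ₹7.9/kWh = ₹729.96

₹729.96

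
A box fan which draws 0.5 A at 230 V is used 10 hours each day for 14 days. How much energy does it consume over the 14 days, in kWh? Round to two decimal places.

Power = 0.5 A × 230 V = 115 W = 0.115 kW
Runtime = 10 h/day × 14 days = 140 h
Energy = 0.115 kW × 140 h = 16.1 kWh

16.10 kWh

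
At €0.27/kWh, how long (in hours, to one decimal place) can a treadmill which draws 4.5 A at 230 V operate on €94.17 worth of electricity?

Power = 4.5 A × 230 V = 1035 W = 1.035 kW
Energy available = €94.17 ÷ €0.27/kWh = 348.7778 kWh
Hours = 348.7778 kWh ÷ 1.035 kW = 337.0 h

337.0 h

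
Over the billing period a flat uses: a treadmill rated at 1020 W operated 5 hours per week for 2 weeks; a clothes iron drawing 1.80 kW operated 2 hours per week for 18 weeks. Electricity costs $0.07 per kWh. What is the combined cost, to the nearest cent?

treadmill: Runtime = 5 h/week × 2 weeks = 10 h
treadmill: 1.02 kW × 10 h = 10.2 kWh
clothes iron: Runtime = 2 h/week × 18 weeks = 36 h
clothes iron: 1.8 kW × 36 h = 64.8 kWh
Total energy = 75 kWh
Cost = 75 × $0.07 = $5.25

$5.25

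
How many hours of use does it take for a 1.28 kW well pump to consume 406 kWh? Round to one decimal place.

Hours = 406 kWh ÷ 1.28 kW = 317.2 h

317.2 h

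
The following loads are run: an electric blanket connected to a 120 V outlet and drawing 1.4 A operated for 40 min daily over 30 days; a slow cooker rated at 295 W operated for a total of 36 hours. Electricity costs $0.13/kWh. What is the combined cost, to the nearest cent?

electric blanket: Power = 1.4 A × 120 V = 168 W = 0.168 kW
electric blanket: Runtime = 40 min × 30 = 1200 min = 20 h
electric blanket: 0.168 kW × 20 h = 3.36 kWh
slow cooker: 0.295 kW × 36 h = 10.62 kWh
Total energy = 13.98 kWh
Cost = 13.98 × $0.13 = $1.82

$1.82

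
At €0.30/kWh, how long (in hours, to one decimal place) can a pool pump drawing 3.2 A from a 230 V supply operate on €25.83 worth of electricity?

117.0 h

Power = 3.2 A × 230 V = 736 W = 0.736 kW
Energy available = €25.83 ÷ €0.30/kWh = 86.1 kWh
Hours = 86.1 kWh ÷ 0.736 kW = 117.0 h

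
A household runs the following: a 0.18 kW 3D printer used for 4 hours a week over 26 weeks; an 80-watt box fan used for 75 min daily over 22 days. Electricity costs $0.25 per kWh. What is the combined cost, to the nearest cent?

$5.23

3D printer: Runtime = 4 h/week × 26 weeks = 104 h
3D printer: 0.18 kW × 104 h = 18.72 kWh
box fan: Runtime = 75 min × 22 = 1650 min = 27.5 h
box fan: 0.08 kW × 27.5 h = 2.2 kWh
Total energy = 20.92 kWh
Cost = 20.92 × $0.25 = $5.23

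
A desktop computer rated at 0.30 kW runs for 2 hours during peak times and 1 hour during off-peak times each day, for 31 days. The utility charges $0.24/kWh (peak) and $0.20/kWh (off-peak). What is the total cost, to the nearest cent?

Peak energy = 0.3 kW × 2 h × 31 = 18.6 kWh
Off-peak energy = 0.3 kW × 1 h × 31 = 9.3 kWh
Cost = 18.6 × $0.24 + 9.3 × $0.20 = $4.464 + $1.86 = $6.32

$6.32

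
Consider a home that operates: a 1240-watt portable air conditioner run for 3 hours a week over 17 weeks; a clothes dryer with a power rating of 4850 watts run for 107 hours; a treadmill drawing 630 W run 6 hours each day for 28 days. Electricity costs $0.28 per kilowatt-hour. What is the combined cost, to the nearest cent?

$192.65

portable air conditioner: Runtime = 3 h/week × 17 weeks = 51 h
portable air conditioner: 1.24 kW × 51 h = 63.24 kWh
clothes dryer: 4.85 kW × 107 h = 518.95 kWh
treadmill: Runtime = 6 h/day × 28 days = 168 h
treadmill: 0.63 kW × 168 h = 105.84 kWh
Total energy = 688.03 kWh
Cost = 688.03 × $0.28 = $192.65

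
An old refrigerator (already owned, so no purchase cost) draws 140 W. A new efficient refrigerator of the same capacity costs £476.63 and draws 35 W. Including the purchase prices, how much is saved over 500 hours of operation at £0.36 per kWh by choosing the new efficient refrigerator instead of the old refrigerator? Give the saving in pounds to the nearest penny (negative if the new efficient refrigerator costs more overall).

old refrigerator: £0.00 + (140/1000) kW × 500 h × £0.36 = £0.00 + £25.2 = £25.2
new efficient refrigerator: £476.63 + (35/1000) kW × 500 h × £0.36 = £476.63 + £6.3 = £482.93
Saving = £25.2 − £482.93 = −£457.73

-£457.73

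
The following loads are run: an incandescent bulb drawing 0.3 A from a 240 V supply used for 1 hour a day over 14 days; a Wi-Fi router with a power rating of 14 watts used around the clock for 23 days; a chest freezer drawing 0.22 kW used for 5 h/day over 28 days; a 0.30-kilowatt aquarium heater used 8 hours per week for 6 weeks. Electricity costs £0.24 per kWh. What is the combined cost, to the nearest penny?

incandescent bulb: Power = 0.3 A × 240 V = 72 W = 0.072 kW
incandescent bulb: Runtime = 1 h/day × 14 days = 14 h
incandescent bulb: 0.072 kW × 14 h = 1.008 kWh
Wi-Fi router: Runtime = 24 h × 23 = 552 h
Wi-Fi router: 0.014 kW × 552 h = 7.728 kWh
chest freezer: Runtime = 5 h/day × 28 days = 140 h
chest freezer: 0.22 kW × 140 h = 30.8 kWh
aquarium heater: Runtime = 8 h/week × 6 weeks = 48 h
aquarium heater: 0.3 kW × 48 h = 14.4 kWh
Total energy = 53.936 kWh
Cost = 53.936 × £0.24 = £12.94

£12.94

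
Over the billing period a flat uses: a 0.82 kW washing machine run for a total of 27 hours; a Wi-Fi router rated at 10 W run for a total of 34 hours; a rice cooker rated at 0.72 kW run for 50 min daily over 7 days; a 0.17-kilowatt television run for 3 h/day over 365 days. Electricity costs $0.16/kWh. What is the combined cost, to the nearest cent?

washing machine: 0.82 kW × 27 h = 22.14 kWh
Wi-Fi router: 0.01 kW × 34 h = 0.34 kWh
rice cooker: Runtime = 50 min × 7 = 350 min = 5.833333… h
rice cooker: 0.72 kW × 5.833333… h = 4.2 kWh
television: Runtime = 3 h/day × 365 days = 1095 h
television: 0.17 kW × 1095 h = 186.15 kWh
Total energy = 212.83 kWh
Cost = 212.83 × $0.16 = $34.05

$34.05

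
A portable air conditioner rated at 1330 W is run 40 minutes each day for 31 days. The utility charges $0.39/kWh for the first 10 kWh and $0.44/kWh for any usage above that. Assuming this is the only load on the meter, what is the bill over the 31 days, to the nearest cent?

$11.59

Runtime = 40 min × 31 = 1240 min = 20.666666… h
Energy = 1.33 kW × 20.666666… h = 27.486666… kWh
Tier 1 (0–10 kWh): 10 × $0.39 = $3.9
Above 10 kWh: 17.486666… × $0.44 = $7.694133…
Bill = $11.59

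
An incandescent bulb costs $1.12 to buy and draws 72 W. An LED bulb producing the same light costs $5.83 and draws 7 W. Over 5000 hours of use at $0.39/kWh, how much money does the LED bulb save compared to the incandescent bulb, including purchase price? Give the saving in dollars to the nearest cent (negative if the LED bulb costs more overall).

incandescent bulb: $1.12 + (72/1000) kW × 5000 h × $0.39 = $1.12 + $140.4 = $141.52
LED bulb: $5.83 + (7/1000) kW × 5000 h × $0.39 = $5.83 + $13.65 = $19.48
Saving = $141.52 − $19.48 = $122.04

$122.04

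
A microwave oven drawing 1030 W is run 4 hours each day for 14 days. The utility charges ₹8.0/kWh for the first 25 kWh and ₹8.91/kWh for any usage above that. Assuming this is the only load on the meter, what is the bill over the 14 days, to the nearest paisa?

Runtime = 4 h/day × 14 days = 56 h
Energy = 1.03 kW × 56 h = 57.68 kWh
Tier 1 (0–25 kWh): 25 × ₹8.0 = ₹200
Above 25 kWh: 32.68 × ₹8.91 = ₹291.1788
Bill = ₹491.18

₹491.18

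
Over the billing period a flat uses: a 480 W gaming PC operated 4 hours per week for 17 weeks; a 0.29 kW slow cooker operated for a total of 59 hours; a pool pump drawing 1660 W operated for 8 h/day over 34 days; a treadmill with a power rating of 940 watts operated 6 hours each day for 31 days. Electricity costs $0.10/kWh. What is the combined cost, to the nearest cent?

gaming PC: Runtime = 4 h/week × 17 weeks = 68 h
gaming PC: 0.48 kW × 68 h = 32.64 kWh
slow cooker: 0.29 kW × 59 h = 17.11 kWh
pool pump: Runtime = 8 h/day × 34 days = 272 h
pool pump: 1.66 kW × 272 h = 451.52 kWh
treadmill: Runtime = 6 h/day × 31 days = 186 h
treadmill: 0.94 kW × 186 h = 174.84 kWh
Total energy = 676.11 kWh
Cost = 676.11 × $0.10 = $67.61

$67.61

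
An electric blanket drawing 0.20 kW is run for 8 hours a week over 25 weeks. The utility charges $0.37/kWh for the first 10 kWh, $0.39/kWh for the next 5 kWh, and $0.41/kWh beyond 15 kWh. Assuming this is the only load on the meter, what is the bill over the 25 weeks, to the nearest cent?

Runtime = 8 h/week × 25 weeks = 200 h
Energy = 0.2 kW × 200 h = 40 kWh
Tier 1 (0–10 kWh): 10 × $0.37 = $3.7
Tier 2 (10–15 kWh): 5 × $0.39 = $1.95
Above 15 kWh: 25 × $0.41 = $10.25
Bill = $15.90

$15.90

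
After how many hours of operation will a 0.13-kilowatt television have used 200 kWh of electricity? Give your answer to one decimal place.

1538.5 h

Hours = 200 kWh ÷ 0.13 kW = 1538.5 h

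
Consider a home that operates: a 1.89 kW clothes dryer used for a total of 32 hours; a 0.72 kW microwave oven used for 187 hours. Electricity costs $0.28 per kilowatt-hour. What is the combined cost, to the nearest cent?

clothes dryer: 1.89 kW × 32 h = 60.48 kWh
microwave oven: 0.72 kW × 187 h = 134.64 kWh
Total energy = 195.12 kWh
Cost = 195.12 × $0.28 = $54.63

$54.63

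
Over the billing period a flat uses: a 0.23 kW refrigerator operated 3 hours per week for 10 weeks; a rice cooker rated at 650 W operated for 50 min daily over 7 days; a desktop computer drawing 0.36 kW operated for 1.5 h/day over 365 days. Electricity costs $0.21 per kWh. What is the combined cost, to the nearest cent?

$43.64

refrigerator: Runtime = 3 h/week × 10 weeks = 30 h
refrigerator: 0.23 kW × 30 h = 6.9 kWh
rice cooker: Runtime = 50 min × 7 = 350 min = 5.833333… h
rice cooker: 0.65 kW × 5.833333… h = 3.791666… kWh
desktop computer: Runtime = 1.5 h/day × 365 days = 547.5 h
desktop computer: 0.36 kW × 547.5 h = 197.1 kWh
Total energy = 207.791666… kWh
Cost = 207.791666… × $0.21 = $43.64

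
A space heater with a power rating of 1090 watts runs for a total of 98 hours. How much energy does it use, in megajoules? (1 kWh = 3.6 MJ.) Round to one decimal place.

384.6 MJ

Energy = 1.09 kW × 98 h = 106.82 kWh
= 106.82 × 3.6 MJ = 384.6 MJ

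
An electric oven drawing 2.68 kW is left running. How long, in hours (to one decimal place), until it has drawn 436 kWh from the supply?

162.7 h

Hours = 436 kWh ÷ 2.68 kW = 162.7 h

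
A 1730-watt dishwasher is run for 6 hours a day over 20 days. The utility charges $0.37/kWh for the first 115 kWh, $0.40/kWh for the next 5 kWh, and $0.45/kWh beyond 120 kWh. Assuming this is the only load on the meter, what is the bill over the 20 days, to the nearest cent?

$83.97

Runtime = 6 h/day × 20 days = 120 h
Energy = 1.73 kW × 120 h = 207.6 kWh
Tier 1 (0–115 kWh): 115 × $0.37 = $42.55
Tier 2 (115–120 kWh): 5 × $0.40 = $2
Above 120 kWh: 87.6 × $0.45 = $39.42
Bill = $83.97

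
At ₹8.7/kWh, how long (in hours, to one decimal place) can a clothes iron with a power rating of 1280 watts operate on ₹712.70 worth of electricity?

64.0 h

Energy available = ₹712.70 ÷ ₹8.7/kWh = 81.9195 kWh
Hours = 81.9195 kWh ÷ 1.28 kW = 64.0 h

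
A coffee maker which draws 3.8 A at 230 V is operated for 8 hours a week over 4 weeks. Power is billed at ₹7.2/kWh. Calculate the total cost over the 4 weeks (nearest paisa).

₹201.37

Power = 3.8 A × 230 V = 874 W = 0.874 kW
Runtime = 8 h/week × 4 weeks = 32 h
Energy = 0.874 kW × 32 h = 27.968 kWh
Cost = 27.968 kWh × ₹7.2/kWh = ₹201.37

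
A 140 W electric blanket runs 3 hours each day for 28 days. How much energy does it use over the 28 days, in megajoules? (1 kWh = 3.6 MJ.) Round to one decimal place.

42.3 MJ

Runtime = 3 h/day × 28 days = 84 h
Energy = 0.14 kW × 84 h = 11.76 kWh
= 11.76 × 3.6 MJ = 42.3 MJ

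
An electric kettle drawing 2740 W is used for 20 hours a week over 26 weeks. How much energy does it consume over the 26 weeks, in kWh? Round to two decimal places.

1424.80 kWh

Runtime = 20 h/week × 26 weeks = 520 h
Energy = 2.74 kW × 520 h = 1424.8 kWh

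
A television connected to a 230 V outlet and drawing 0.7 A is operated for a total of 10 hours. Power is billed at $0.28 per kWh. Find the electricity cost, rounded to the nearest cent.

Power = 0.7 A × 230 V = 161 W = 0.161 kW
Energy = 0.161 kW × 10 h = 1.61 kWh
Cost = 1.61 kWh × $0.28/kWh = $0.45

$0.45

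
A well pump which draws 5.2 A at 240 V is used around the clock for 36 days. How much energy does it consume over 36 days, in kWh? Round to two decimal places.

1078.27 kWh

Power = 5.2 A × 240 V = 1248 W = 1.248 kW
Runtime = 24 h × 36 = 864 h
Energy = 1.248 kW × 864 h = 1078.272 kWh ≈ 1078.27 kWh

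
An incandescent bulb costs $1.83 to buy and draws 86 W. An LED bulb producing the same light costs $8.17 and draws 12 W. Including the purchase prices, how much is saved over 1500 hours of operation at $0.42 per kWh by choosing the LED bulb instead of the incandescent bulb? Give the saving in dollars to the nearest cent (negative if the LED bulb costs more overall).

incandescent bulb: $1.83 + (86/1000) kW × 1500 h × $0.42 = $1.83 + $54.18 = $56.01
LED bulb: $8.17 + (12/1000) kW × 1500 h × $0.42 = $8.17 + $7.56 = $15.73
Saving = $56.01 − $15.73 = $40.28

$40.28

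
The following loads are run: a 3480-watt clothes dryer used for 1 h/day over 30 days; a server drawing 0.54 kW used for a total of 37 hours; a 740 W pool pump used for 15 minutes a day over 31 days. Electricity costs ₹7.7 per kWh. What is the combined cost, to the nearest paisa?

clothes dryer: Runtime = 1 h/day × 30 days = 30 h
clothes dryer: 3.48 kW × 30 h = 104.4 kWh
server: 0.54 kW × 37 h = 19.98 kWh
pool pump: Runtime = 15 min × 31 = 465 min = 7.75 h
pool pump: 0.74 kW × 7.75 h = 5.735 kWh
Total energy = 130.115 kWh
Cost = 130.115 × ₹7.7 = ₹1001.89

₹1001.89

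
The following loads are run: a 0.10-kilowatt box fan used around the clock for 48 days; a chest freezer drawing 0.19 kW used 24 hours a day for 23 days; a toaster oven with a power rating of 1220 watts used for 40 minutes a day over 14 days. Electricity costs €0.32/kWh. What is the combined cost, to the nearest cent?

box fan: Runtime = 24 h × 48 = 1152 h
box fan: 0.1 kW × 1152 h = 115.2 kWh
chest freezer: Runtime = 24 h × 23 = 552 h
chest freezer: 0.19 kW × 552 h = 104.88 kWh
toaster oven: Runtime = 40 min × 14 = 560 min = 9.333333… h
toaster oven: 1.22 kW × 9.333333… h = 11.386666… kWh
Total energy = 231.466666… kWh
Cost = 231.466666… × €0.32 = €74.07

€74.07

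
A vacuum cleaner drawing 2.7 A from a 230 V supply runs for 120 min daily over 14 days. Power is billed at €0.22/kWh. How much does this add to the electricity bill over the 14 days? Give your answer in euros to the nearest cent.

€3.83

Power = 2.7 A × 230 V = 621 W = 0.621 kW
Runtime = 120 min × 14 = 1680 min = 28 h
Energy = 0.621 kW × 28 h = 17.388 kWh
Cost = 17.388 kWh × €0.22/kWh = €3.83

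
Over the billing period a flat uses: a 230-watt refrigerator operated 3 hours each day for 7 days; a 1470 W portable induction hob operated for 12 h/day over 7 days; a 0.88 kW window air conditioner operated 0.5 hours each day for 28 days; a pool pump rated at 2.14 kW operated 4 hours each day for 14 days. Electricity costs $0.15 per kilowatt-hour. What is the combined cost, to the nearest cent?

$39.07

refrigerator: Runtime = 3 h/day × 7 days = 21 h
refrigerator: 0.23 kW × 21 h = 4.83 kWh
portable induction hob: Runtime = 12 h/day × 7 days = 84 h
portable induction hob: 1.47 kW × 84 h = 123.48 kWh
window air conditioner: Runtime = 0.5 h/day × 28 days = 14 h
window air conditioner: 0.88 kW × 14 h = 12.32 kWh
pool pump: Runtime = 4 h/day × 14 days = 56 h
pool pump: 2.14 kW × 56 h = 119.84 kWh
Total energy = 260.47 kWh
Cost = 260.47 × $0.15 = $39.07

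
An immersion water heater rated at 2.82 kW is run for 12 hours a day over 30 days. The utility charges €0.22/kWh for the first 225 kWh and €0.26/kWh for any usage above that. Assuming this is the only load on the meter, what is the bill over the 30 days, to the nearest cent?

Runtime = 12 h/day × 30 days = 360 h
Energy = 2.82 kW × 360 h = 1015.2 kWh
Tier 1 (0–225 kWh): 225 × €0.22 = €49.5
Above 225 kWh: 790.2 × €0.26 = €205.452
Bill = €254.95

€254.95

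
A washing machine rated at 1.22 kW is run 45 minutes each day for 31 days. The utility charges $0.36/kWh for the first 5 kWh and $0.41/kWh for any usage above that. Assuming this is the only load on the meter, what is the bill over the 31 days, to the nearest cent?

Runtime = 45 min × 31 = 1395 min = 23.25 h
Energy = 1.22 kW × 23.25 h = 28.365 kWh
Tier 1 (0–5 kWh): 5 × $0.36 = $1.8
Above 5 kWh: 23.365 × $0.41 = $9.57965
Bill = $11.38

$11.38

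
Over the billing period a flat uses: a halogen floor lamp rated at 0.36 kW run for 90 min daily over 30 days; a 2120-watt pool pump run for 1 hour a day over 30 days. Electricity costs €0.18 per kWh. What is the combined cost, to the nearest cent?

halogen floor lamp: Runtime = 90 min × 30 = 2700 min = 45 h
halogen floor lamp: 0.36 kW × 45 h = 16.2 kWh
pool pump: Runtime = 1 h/day × 30 days = 30 h
pool pump: 2.12 kW × 30 h = 63.6 kWh
Total energy = 79.8 kWh
Cost = 79.8 × €0.18 = €14.36

€14.36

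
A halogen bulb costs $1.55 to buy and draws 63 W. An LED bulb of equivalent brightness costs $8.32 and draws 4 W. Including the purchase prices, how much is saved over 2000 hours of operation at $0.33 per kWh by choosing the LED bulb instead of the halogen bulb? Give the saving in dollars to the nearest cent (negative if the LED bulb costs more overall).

$32.17

halogen bulb: $1.55 + (63/1000) kW × 2000 h × $0.33 = $1.55 + $41.58 = $43.13
LED bulb: $8.32 + (4/1000) kW × 2000 h × $0.33 = $8.32 + $2.64 = $10.96
Saving = $43.13 − $10.96 = $32.17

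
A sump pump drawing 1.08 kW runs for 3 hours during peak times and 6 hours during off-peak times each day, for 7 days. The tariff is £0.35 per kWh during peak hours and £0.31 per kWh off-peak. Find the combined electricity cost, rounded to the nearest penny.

£22.00

Peak energy = 1.08 kW × 3 h × 7 = 22.68 kWh
Off-peak energy = 1.08 kW × 6 h × 7 = 45.36 kWh
Cost = 22.68 × £0.35 + 45.36 × £0.31 = £7.938 + £14.0616 = £22.00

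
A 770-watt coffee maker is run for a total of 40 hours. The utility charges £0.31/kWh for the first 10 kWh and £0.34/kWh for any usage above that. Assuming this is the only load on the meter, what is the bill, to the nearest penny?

£10.17

Energy = 0.77 kW × 40 h = 30.8 kWh
Tier 1 (0–10 kWh): 10 × £0.31 = £3.1
Above 10 kWh: 20.8 × £0.34 = £7.072
Bill = £10.17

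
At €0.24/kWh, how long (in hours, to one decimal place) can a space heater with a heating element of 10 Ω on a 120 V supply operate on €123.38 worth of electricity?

Power = V²/R = 120²/10 = 1440 W = 1.44 kW
Energy available = €123.38 ÷ €0.24/kWh = 514.0833 kWh
Hours = 514.0833 kWh ÷ 1.44 kW = 357.0 h

357.0 h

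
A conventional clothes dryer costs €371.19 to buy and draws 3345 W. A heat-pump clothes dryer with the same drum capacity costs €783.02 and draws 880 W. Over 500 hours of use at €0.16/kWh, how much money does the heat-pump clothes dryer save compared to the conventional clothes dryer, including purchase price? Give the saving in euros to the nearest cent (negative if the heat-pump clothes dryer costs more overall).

conventional clothes dryer: €371.19 + (3345/1000) kW × 500 h × €0.16 = €371.19 + €267.6 = €638.79
heat-pump clothes dryer: €783.02 + (880/1000) kW × 500 h × €0.16 = €783.02 + €70.4 = €853.42
Saving = €638.79 − €853.42 = −€214.63

-€214.63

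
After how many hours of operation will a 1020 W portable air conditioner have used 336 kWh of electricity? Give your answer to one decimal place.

Hours = 336 kWh ÷ 1.02 kW = 329.4 h

329.4 h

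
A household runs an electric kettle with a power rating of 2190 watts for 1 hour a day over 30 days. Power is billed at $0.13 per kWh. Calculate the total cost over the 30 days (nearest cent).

$8.54

Runtime = 1 h/day × 30 days = 30 h
Energy = 2.19 kW × 30 h = 65.7 kWh
Cost = 65.7 kWh × $0.13/kWh = $8.54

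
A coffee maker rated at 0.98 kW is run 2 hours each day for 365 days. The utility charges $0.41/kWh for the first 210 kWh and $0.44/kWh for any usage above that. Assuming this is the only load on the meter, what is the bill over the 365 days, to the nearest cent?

$308.48

Runtime = 2 h/day × 365 days = 730 h
Energy = 0.98 kW × 730 h = 715.4 kWh
Tier 1 (0–210 kWh): 210 × $0.41 = $86.1
Above 210 kWh: 505.4 × $0.44 = $222.376
Bill = $308.48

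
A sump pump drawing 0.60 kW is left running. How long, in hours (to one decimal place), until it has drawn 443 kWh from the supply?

Hours = 443 kWh ÷ 0.6 kW = 738.3 h

738.3 h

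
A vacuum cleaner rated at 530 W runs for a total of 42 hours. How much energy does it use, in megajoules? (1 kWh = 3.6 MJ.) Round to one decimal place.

80.1 MJ

Energy = 0.53 kW × 42 h = 22.26 kWh
= 22.26 × 3.6 MJ = 80.1 MJ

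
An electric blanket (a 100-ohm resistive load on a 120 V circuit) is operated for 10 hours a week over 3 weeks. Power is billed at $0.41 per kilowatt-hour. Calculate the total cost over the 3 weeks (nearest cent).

Power = V²/R = 120²/100 = 144 W = 0.144 kW
Runtime = 10 h/week × 3 weeks = 30 h
Energy = 0.144 kW × 30 h = 4.32 kWh
Cost = 4.32 kWh × $0.41/kWh = $1.77

$1.77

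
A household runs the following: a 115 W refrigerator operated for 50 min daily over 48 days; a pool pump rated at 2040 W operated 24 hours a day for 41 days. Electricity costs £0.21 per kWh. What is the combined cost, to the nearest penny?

refrigerator: Runtime = 50 min × 48 = 2400 min = 40 h
refrigerator: 0.115 kW × 40 h = 4.6 kWh
pool pump: Runtime = 24 h × 41 = 984 h
pool pump: 2.04 kW × 984 h = 2007.36 kWh
Total energy = 2011.96 kWh
Cost = 2011.96 × £0.21 = £422.51

£422.51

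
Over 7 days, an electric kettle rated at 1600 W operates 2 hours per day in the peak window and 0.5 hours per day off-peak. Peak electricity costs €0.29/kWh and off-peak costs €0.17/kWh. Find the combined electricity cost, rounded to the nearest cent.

€7.45

Peak energy = 1.6 kW × 2 h × 7 = 22.4 kWh
Off-peak energy = 1.6 kW × 0.5 h × 7 = 5.6 kWh
Cost = 22.4 × €0.29 + 5.6 × €0.17 = €6.496 + €0.952 = €7.45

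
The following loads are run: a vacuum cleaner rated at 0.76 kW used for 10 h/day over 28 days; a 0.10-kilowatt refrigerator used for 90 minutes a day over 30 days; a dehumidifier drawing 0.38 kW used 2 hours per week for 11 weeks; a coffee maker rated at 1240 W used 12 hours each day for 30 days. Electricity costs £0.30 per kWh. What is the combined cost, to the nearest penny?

vacuum cleaner: Runtime = 10 h/day × 28 days = 280 h
vacuum cleaner: 0.76 kW × 280 h = 212.8 kWh
refrigerator: Runtime = 90 min × 30 = 2700 min = 45 h
refrigerator: 0.1 kW × 45 h = 4.5 kWh
dehumidifier: Runtime = 2 h/week × 11 weeks = 22 h
dehumidifier: 0.38 kW × 22 h = 8.36 kWh
coffee maker: Runtime = 12 h/day × 30 days = 360 h
coffee maker: 1.24 kW × 360 h = 446.4 kWh
Total energy = 672.06 kWh
Cost = 672.06 × £0.30 = £201.62

£201.62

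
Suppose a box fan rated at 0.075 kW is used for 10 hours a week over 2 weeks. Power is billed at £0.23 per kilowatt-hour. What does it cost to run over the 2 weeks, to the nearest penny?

£0.35

Runtime = 10 h/week × 2 weeks = 20 h
Energy = 0.075 kW × 20 h = 1.5 kWh
Cost = 1.5 kWh × £0.23/kWh = £0.35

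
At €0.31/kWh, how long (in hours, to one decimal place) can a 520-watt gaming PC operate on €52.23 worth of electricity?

Energy available = €52.23 ÷ €0.31/kWh = 168.4839 kWh
Hours = 168.4839 kWh ÷ 0.52 kW = 324.0 h

324.0 h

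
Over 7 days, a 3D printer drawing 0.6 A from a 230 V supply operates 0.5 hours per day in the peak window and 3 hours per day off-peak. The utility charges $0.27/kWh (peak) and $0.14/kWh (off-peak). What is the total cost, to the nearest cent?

$0.54

Power = 0.6 A × 230 V = 138 W = 0.138 kW
Peak energy = 0.138 kW × 0.5 h × 7 = 0.483 kWh
Off-peak energy = 0.138 kW × 3 h × 7 = 2.898 kWh
Cost = 0.483 × $0.27 + 2.898 × $0.14 = $0.13041 + $0.40572 = $0.54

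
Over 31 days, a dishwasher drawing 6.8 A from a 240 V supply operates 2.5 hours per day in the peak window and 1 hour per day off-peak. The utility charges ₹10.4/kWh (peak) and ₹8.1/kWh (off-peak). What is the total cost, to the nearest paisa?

Power = 6.8 A × 240 V = 1632 W = 1.632 kW
Peak energy = 1.632 kW × 2.5 h × 31 = 126.48 kWh
Off-peak energy = 1.632 kW × 1 h × 31 = 50.592 kWh
Cost = 126.48 × ₹10.4 + 50.592 × ₹8.1 = ₹1315.392 + ₹409.7952 = ₹1725.19

₹1725.19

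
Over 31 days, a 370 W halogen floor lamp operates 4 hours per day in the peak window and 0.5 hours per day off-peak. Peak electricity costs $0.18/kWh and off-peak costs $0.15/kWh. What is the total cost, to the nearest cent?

$9.12

Peak energy = 0.37 kW × 4 h × 31 = 45.88 kWh
Off-peak energy = 0.37 kW × 0.5 h × 31 = 5.735 kWh
Cost = 45.88 × $0.18 + 5.735 × $0.15 = $8.2584 + $0.86025 = $9.12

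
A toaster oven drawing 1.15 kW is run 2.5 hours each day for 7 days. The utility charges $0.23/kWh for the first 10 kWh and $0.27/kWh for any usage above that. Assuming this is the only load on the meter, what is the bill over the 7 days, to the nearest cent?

$5.03

Runtime = 2.5 h/day × 7 days = 17.5 h
Energy = 1.15 kW × 17.5 h = 20.125 kWh
Tier 1 (0–10 kWh): 10 × $0.23 = $2.3
Above 10 kWh: 10.125 × $0.27 = $2.73375
Bill = $5.03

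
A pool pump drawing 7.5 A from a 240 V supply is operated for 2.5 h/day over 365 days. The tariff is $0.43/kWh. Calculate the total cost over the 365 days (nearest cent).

$706.28

Power = 7.5 A × 240 V = 1800 W = 1.8 kW
Runtime = 2.5 h/day × 365 days = 912.5 h
Energy = 1.8 kW × 912.5 h = 1642.5 kWh
Cost = 1642.5 kWh × $0.43/kWh = $706.28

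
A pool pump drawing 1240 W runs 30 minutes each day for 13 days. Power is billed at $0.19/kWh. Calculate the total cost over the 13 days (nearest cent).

Runtime = 30 min × 13 = 390 min = 6.5 h
Energy = 1.24 kW × 6.5 h = 8.06 kWh
Cost = 8.06 kWh × $0.19/kWh = $1.53

$1.53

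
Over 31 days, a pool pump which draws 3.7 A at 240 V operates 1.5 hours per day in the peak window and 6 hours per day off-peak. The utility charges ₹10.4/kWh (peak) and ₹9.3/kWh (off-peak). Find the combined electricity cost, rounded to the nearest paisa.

Power = 3.7 A × 240 V = 888 W = 0.888 kW
Peak energy = 0.888 kW × 1.5 h × 31 = 41.292 kWh
Off-peak energy = 0.888 kW × 6 h × 31 = 165.168 kWh
Cost = 41.292 × ₹10.4 + 165.168 × ₹9.3 = ₹429.4368 + ₹1536.0624 = ₹1965.50

₹1965.50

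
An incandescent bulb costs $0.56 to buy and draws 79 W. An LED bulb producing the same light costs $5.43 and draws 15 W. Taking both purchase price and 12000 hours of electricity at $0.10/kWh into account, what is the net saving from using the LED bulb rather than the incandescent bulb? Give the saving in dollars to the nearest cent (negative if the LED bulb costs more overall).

$71.93

incandescent bulb: $0.56 + (79/1000) kW × 12000 h × $0.10 = $0.56 + $94.8 = $95.36
LED bulb: $5.43 + (15/1000) kW × 12000 h × $0.10 = $5.43 + $18 = $23.43
Saving = $95.36 − $23.43 = $71.93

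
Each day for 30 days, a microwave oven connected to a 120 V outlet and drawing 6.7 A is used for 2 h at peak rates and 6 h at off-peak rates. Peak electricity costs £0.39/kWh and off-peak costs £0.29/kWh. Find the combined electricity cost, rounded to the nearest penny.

Power = 6.7 A × 120 V = 804 W = 0.804 kW
Peak energy = 0.804 kW × 2 h × 30 = 48.24 kWh
Off-peak energy = 0.804 kW × 6 h × 30 = 144.72 kWh
Cost = 48.24 × £0.39 + 144.72 × £0.29 = £18.8136 + £41.9688 = £60.78

£60.78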